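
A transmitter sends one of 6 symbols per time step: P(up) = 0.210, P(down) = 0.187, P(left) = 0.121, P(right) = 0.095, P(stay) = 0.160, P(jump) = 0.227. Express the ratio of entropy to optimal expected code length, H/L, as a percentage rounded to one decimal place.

98.5%

Entropy H = −Σ p log₂ p ≈ 2.5251 bits.
Huffman merges: 19/200+121/1000→27/125; 4/25+187/1000→347/1000; 21/100+27/125→213/500; 227/1000+347/1000→287/500; 213/500+287/500→1. L = 2563/1000 ≈ 2.5630.
Efficiency = H/L = 2.5251/2.5630 = 98.5%.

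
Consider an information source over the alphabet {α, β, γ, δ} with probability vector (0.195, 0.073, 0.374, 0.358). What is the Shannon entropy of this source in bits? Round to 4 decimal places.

H = −Σ pᵢ log₂ pᵢ.
−0.195·log₂(0.195) = 0.4599
−0.073·log₂(0.073) = 0.2756
−0.374·log₂(0.374) = 0.5307
−0.358·log₂(0.358) = 0.5305
Sum ≈ 1.7968 → 1.7968 bits.

1.7968 bits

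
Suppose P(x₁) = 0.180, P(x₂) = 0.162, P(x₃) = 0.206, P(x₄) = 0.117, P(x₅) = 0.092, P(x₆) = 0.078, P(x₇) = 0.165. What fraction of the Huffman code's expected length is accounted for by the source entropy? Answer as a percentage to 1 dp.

98.2%

Entropy H = −Σ p log₂ p ≈ 2.7351 bits.
Huffman merges: 39/500+23/250→17/100; 117/1000+81/500→279/1000; 33/200+17/100→67/200; 9/50+103/500→193/500; 279/1000+67/200→307/500; 193/500+307/500→1. L = 348/125 ≈ 2.7840.
Efficiency = H/L = 2.7351/2.7840 = 98.2%.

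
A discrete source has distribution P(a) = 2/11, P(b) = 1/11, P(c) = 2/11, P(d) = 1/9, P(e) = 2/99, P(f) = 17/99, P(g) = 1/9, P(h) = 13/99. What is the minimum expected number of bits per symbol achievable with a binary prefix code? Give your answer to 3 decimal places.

2.929 bits/symbol

Repeatedly combine the two least-probable nodes; the expected code length is the sum of the merged weights.
merge 2/99 + 1/11 → 1/9
merge 1/9 + 1/9 → 2/9
merge 1/9 + 13/99 → 8/33
merge 17/99 + 2/11 → 35/99
merge 2/11 + 2/9 → 40/99
merge 8/33 + 35/99 → 59/99
merge 40/99 + 59/99 → 1
L = 1/9 + 2/9 + 8/33 + 35/99 + 40/99 + 59/99 + 1 = 290/99 ≈ 2.929 bits/symbol.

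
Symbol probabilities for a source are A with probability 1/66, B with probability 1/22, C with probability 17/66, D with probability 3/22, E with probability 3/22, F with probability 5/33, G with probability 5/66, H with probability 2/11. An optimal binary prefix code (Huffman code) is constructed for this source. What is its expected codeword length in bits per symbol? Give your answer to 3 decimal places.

2.758 bits/symbol

Repeatedly combine the two least-probable nodes; the expected code length is the sum of the merged weights.
merge 1/66 + 1/22 → 2/33
merge 2/33 + 5/66 → 3/22
merge 3/22 + 3/22 → 3/11
merge 3/22 + 5/33 → 19/66
merge 2/11 + 17/66 → 29/66
merge 3/11 + 19/66 → 37/66
merge 29/66 + 37/66 → 1
L = 2/33 + 3/22 + 3/11 + 19/66 + 29/66 + 37/66 + 1 = 91/33 ≈ 2.758 bits/symbol.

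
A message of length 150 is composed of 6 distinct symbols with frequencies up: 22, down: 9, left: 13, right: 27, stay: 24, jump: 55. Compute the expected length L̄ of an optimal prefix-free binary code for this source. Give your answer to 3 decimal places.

Probabilities are the counts divided by 150.
Repeatedly combine the two least-probable nodes; the expected code length is the sum of the merged weights.
merge 3/50 + 13/150 → 11/75
merge 11/75 + 11/75 → 22/75
merge 4/25 + 9/50 → 17/50
merge 22/75 + 17/50 → 19/30
merge 11/30 + 19/30 → 1
L = 11/75 + 22/75 + 17/50 + 19/30 + 1 = 181/75 ≈ 2.413 bits/symbol.

2.413 bits/symbol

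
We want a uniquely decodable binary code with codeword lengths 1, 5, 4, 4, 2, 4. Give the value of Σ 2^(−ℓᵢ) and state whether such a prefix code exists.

0.96875; yes

With common denominator 2^5 = 32: Σ 2^(−ℓᵢ) = 16/32 + 1/32 + 2/32 + 2/32 + 8/32 + 2/32 = 31/32 = 0.96875.
Kraft's inequality requires Σ ≤ 1; here Σ = 0.96875 ≤ 1, so such a prefix code exists.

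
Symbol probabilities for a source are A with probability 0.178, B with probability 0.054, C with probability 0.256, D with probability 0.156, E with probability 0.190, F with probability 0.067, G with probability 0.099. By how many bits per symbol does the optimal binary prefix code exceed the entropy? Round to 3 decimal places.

Entropy H = −Σ p log₂ p ≈ 2.6388 bits.
Huffman merges: 27/500+67/1000→121/1000; 99/1000+121/1000→11/50; 39/250+89/500→167/500; 19/100+11/50→41/100; 32/125+167/500→59/100; 41/100+59/100→1. L = 107/40 ≈ 2.6750.
L − H = 2.6750 − 2.6388 = 0.036 bits.

0.036 bits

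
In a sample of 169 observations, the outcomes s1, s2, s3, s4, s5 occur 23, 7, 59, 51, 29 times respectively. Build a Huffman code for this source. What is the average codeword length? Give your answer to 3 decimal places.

2.178 bits/symbol

Probabilities are the counts divided by 169.
Repeatedly combine the two least-probable nodes; the expected code length is the sum of the merged weights.
merge 7/169 + 23/169 → 30/169
merge 29/169 + 30/169 → 59/169
merge 51/169 + 59/169 → 110/169
merge 59/169 + 110/169 → 1
L = 30/169 + 59/169 + 110/169 + 1 = 368/169 ≈ 2.178 bits/symbol.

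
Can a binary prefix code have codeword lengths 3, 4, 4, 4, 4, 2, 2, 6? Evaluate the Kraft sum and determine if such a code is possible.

With common denominator 2^6 = 64: Σ 2^(−ℓᵢ) = 8/64 + 4/64 + 4/64 + 4/64 + 4/64 + 16/64 + 16/64 + 1/64 = 57/64 = 0.890625.
Kraft's inequality requires Σ ≤ 1; here Σ = 0.890625 ≤ 1, so such a prefix code exists.

0.890625; yes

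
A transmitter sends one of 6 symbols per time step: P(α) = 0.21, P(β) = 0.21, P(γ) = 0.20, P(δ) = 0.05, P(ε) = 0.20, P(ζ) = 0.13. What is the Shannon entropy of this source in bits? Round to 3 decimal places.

2.473 bits

H = −Σ pᵢ log₂ pᵢ.
−0.21·log₂(0.21) = 0.4728
−0.21·log₂(0.21) = 0.4728
−0.20·log₂(0.20) = 0.4644
−0.05·log₂(0.05) = 0.2161
−0.20·log₂(0.20) = 0.4644
−0.13·log₂(0.13) = 0.3826
Sum ≈ 2.4732 → 2.473 bits.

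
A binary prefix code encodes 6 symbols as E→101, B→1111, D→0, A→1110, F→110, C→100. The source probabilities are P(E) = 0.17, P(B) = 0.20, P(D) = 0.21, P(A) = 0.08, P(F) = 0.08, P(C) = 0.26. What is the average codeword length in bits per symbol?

2.86 bits/symbol

L̄ = Σ pᵢ·ℓᵢ = 0.17·3 + 0.20·4 + 0.21·1 + 0.08·4 + 0.08·3 + 0.26·3 = 2.86 bits/symbol.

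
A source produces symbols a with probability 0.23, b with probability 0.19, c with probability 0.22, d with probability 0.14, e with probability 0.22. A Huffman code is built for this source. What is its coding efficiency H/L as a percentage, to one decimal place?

98.8%

Entropy H = −Σ p log₂ p ≈ 2.3012 bits.
Huffman merges: 7/50+19/100→33/100; 11/50+11/50→11/25; 23/100+33/100→14/25; 11/25+14/25→1. L = 233/100 ≈ 2.3300.
Efficiency = H/L = 2.3012/2.3300 = 98.8%.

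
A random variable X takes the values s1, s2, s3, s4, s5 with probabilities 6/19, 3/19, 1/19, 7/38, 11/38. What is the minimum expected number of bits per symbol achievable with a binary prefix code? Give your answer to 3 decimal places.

Repeatedly combine the two least-probable nodes; the expected code length is the sum of the merged weights.
merge 1/19 + 3/19 → 4/19
merge 7/38 + 4/19 → 15/38
merge 11/38 + 6/19 → 23/38
merge 15/38 + 23/38 → 1
L = 4/19 + 15/38 + 23/38 + 1 = 42/19 ≈ 2.211 bits/symbol.

2.211 bits/symbol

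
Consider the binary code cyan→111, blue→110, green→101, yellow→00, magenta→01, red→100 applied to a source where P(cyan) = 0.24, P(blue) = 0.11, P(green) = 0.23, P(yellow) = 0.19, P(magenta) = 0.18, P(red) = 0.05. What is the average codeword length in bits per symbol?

2.63 bits/symbol

L̄ = Σ pᵢ·ℓᵢ = 0.24·3 + 0.11·3 + 0.23·3 + 0.19·2 + 0.18·2 + 0.05·3 = 2.63 bits/symbol.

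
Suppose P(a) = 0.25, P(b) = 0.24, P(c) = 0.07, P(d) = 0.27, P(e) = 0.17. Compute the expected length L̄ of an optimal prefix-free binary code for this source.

2.24 bits/symbol

Repeatedly combine the two least-probable nodes; the expected code length is the sum of the merged weights.
merge 7/100 + 17/100 → 6/25
merge 6/25 + 6/25 → 12/25
merge 1/4 + 27/100 → 13/25
merge 12/25 + 13/25 → 1
L = 6/25 + 12/25 + 13/25 + 1 = 56/25 = 2.24 bits/symbol.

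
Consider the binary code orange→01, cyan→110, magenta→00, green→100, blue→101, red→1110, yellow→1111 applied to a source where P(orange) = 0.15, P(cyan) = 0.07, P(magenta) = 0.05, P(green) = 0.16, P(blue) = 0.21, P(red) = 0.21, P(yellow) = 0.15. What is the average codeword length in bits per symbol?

L̄ = Σ pᵢ·ℓᵢ = 0.15·2 + 0.07·3 + 0.05·2 + 0.16·3 + 0.21·3 + 0.21·4 + 0.15·4 = 3.16 bits/symbol.

3.16 bits/symbol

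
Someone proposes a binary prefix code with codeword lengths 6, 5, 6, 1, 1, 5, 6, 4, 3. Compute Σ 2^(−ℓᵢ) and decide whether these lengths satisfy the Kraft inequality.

1.296875; no

With common denominator 2^6 = 64: Σ 2^(−ℓᵢ) = 1/64 + 2/64 + 1/64 + 32/64 + 32/64 + 2/64 + 1/64 + 4/64 + 8/64 = 83/64 = 1.296875.
Kraft's inequality requires Σ ≤ 1; here Σ = 1.296875 > 1, so no such prefix code exists.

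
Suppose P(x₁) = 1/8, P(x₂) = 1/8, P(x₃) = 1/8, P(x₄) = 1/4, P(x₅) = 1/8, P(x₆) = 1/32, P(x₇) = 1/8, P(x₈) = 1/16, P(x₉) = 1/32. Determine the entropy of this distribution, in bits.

Each probability is a power of 1/2, so log₂(1/p) is an integer.
H = Σ p·log₂(1/p) = 1/8·3 + 1/8·3 + 1/8·3 + 1/4·2 + 1/8·3 + 1/32·5 + 1/8·3 + 1/16·4 + 1/32·5 = 2.9375 bits.

2.9375 bits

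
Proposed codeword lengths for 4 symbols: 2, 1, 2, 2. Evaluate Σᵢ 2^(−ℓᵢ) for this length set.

1.25

With common denominator 2^2 = 4: Σ 2^(−ℓᵢ) = 1/4 + 2/4 + 1/4 + 1/4 = 5/4 = 1.25.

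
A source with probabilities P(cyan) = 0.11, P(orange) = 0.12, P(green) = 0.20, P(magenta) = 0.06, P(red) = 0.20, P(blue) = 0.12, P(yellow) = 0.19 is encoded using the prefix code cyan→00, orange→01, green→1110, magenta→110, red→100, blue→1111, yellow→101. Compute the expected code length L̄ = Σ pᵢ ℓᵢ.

3.09 bits/symbol

L̄ = Σ pᵢ·ℓᵢ = 0.11·2 + 0.12·2 + 0.20·4 + 0.06·3 + 0.20·3 + 0.12·4 + 0.19·3 = 3.09 bits/symbol.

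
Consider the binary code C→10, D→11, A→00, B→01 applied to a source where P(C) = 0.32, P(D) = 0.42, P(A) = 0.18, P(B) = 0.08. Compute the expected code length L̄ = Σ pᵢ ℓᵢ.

2 bits/symbol

L̄ = Σ pᵢ·ℓᵢ = 0.32·2 + 0.42·2 + 0.18·2 + 0.08·2 = 2 bits/symbol.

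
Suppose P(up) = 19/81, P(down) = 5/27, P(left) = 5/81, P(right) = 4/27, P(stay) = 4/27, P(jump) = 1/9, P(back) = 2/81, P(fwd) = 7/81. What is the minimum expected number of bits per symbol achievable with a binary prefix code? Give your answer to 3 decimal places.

2.840 bits/symbol

Repeatedly combine the two least-probable nodes; the expected code length is the sum of the merged weights.
merge 2/81 + 5/81 → 7/81
merge 7/81 + 7/81 → 14/81
merge 1/9 + 4/27 → 7/27
merge 4/27 + 14/81 → 26/81
merge 5/27 + 19/81 → 34/81
merge 7/27 + 26/81 → 47/81
merge 34/81 + 47/81 → 1
L = 7/81 + 14/81 + 7/27 + 26/81 + 34/81 + 47/81 + 1 = 230/81 ≈ 2.840 bits/symbol.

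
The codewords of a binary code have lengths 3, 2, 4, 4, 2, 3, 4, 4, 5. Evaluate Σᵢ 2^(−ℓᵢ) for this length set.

1.03125

With common denominator 2^5 = 32: Σ 2^(−ℓᵢ) = 4/32 + 8/32 + 2/32 + 2/32 + 8/32 + 4/32 + 2/32 + 2/32 + 1/32 = 33/32 = 1.03125.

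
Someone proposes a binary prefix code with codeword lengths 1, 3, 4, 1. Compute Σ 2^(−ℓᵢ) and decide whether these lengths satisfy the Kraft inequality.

1.1875; no

With common denominator 2^4 = 16: Σ 2^(−ℓᵢ) = 8/16 + 2/16 + 1/16 + 8/16 = 19/16 = 1.1875.
Kraft's inequality requires Σ ≤ 1; here Σ = 1.1875 > 1, so no such prefix code exists.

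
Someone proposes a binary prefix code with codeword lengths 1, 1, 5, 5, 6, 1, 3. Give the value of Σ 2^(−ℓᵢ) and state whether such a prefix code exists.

1.703125; no

With common denominator 2^6 = 64: Σ 2^(−ℓᵢ) = 32/64 + 32/64 + 2/64 + 2/64 + 1/64 + 32/64 + 8/64 = 109/64 = 1.703125.
Kraft's inequality requires Σ ≤ 1; here Σ = 1.703125 > 1, so no such prefix code exists.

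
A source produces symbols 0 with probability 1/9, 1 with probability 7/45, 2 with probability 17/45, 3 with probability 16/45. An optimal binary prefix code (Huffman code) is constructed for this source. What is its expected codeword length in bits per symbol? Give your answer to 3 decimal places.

1.889 bits/symbol

Repeatedly combine the two least-probable nodes; the expected code length is the sum of the merged weights.
merge 1/9 + 7/45 → 4/15
merge 4/15 + 16/45 → 28/45
merge 17/45 + 28/45 → 1
L = 4/15 + 28/45 + 1 = 17/9 ≈ 1.889 bits/symbol.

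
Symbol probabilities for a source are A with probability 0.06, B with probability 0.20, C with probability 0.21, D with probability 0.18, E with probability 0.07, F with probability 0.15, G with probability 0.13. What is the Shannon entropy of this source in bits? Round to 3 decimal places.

H = −Σ pᵢ log₂ pᵢ.
−0.06·log₂(0.06) = 0.2435
−0.20·log₂(0.20) = 0.4644
−0.21·log₂(0.21) = 0.4728
−0.18·log₂(0.18) = 0.4453
−0.07·log₂(0.07) = 0.2686
−0.15·log₂(0.15) = 0.4105
−0.13·log₂(0.13) = 0.3826
Sum ≈ 2.6878 → 2.688 bits.

2.688 bits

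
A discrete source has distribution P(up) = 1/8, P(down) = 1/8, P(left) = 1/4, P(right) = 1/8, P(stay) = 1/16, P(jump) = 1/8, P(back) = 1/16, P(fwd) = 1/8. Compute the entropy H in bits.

Each probability is a power of 1/2, so log₂(1/p) is an integer.
H = Σ p·log₂(1/p) = 1/8·3 + 1/8·3 + 1/4·2 + 1/8·3 + 1/16·4 + 1/8·3 + 1/16·4 + 1/8·3 = 2.875 bits.

2.875 bits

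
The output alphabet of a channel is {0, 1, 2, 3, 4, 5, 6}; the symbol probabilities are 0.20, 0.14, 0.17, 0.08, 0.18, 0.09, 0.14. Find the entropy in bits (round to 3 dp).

H = −Σ pᵢ log₂ pᵢ.
−0.20·log₂(0.20) = 0.4644
−0.14·log₂(0.14) = 0.3971
−0.17·log₂(0.17) = 0.4346
−0.08·log₂(0.08) = 0.2915
−0.18·log₂(0.18) = 0.4453
−0.09·log₂(0.09) = 0.3127
−0.14·log₂(0.14) = 0.3971
Sum ≈ 2.7427 → 2.743 bits.

2.743 bits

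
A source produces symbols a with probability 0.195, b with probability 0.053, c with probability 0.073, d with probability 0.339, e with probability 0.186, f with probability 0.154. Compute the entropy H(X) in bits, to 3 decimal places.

2.356 bits

H = −Σ pᵢ log₂ pᵢ.
−0.195·log₂(0.195) = 0.4599
−0.053·log₂(0.053) = 0.2246
−0.073·log₂(0.073) = 0.2756
−0.339·log₂(0.339) = 0.5291
−0.186·log₂(0.186) = 0.4514
−0.154·log₂(0.154) = 0.4156
Sum ≈ 2.3562 → 2.356 bits.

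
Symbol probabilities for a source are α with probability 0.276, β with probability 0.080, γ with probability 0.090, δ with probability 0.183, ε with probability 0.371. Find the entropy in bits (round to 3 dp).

2.096 bits

H = −Σ pᵢ log₂ pᵢ.
−0.276·log₂(0.276) = 0.5126
−0.080·log₂(0.080) = 0.2915
−0.090·log₂(0.090) = 0.3127
−0.183·log₂(0.183) = 0.4484
−0.371·log₂(0.371) = 0.5307
Sum ≈ 2.0959 → 2.096 bits.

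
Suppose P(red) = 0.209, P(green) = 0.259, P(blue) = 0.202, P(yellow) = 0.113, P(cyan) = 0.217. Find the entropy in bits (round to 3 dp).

H = −Σ pᵢ log₂ pᵢ.
−0.209·log₂(0.209) = 0.4720
−0.259·log₂(0.259) = 0.5048
−0.202·log₂(0.202) = 0.4661
−0.113·log₂(0.113) = 0.3555
−0.217·log₂(0.217) = 0.4783
Sum ≈ 2.2767 → 2.277 bits.

2.277 bits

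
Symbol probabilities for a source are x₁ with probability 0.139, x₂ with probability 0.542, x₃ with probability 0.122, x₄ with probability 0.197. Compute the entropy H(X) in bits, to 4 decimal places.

1.7066 bits

H = −Σ pᵢ log₂ pᵢ.
−0.139·log₂(0.139) = 0.3957
−0.542·log₂(0.542) = 0.4789
−0.122·log₂(0.122) = 0.3703
−0.197·log₂(0.197) = 0.4617
Sum ≈ 1.7066 → 1.7066 bits.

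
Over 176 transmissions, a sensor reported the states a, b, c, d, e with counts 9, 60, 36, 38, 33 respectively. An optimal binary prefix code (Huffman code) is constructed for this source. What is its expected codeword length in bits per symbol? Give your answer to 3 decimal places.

2.239 bits/symbol

Probabilities are the counts divided by 176.
Repeatedly combine the two least-probable nodes; the expected code length is the sum of the merged weights.
merge 9/176 + 3/16 → 21/88
merge 9/44 + 19/88 → 37/88
merge 21/88 + 15/44 → 51/88
merge 37/88 + 51/88 → 1
L = 21/88 + 37/88 + 51/88 + 1 = 197/88 ≈ 2.239 bits/symbol.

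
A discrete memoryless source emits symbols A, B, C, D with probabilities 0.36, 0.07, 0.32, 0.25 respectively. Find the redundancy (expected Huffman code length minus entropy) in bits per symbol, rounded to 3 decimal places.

Entropy H = −Σ p log₂ p ≈ 1.8252 bits.
Huffman merges: 7/100+1/4→8/25; 8/25+8/25→16/25; 9/25+16/25→1. L = 49/25 ≈ 1.9600.
L − H = 1.9600 − 1.8252 = 0.135 bits.

0.135 bits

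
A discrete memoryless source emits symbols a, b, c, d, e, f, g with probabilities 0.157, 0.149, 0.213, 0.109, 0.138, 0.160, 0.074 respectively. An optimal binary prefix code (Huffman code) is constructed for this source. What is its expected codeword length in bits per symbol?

2.787 bits/symbol

Repeatedly combine the two least-probable nodes; the expected code length is the sum of the merged weights.
merge 37/500 + 109/1000 → 183/1000
merge 69/500 + 149/1000 → 287/1000
merge 157/1000 + 4/25 → 317/1000
merge 183/1000 + 213/1000 → 99/250
merge 287/1000 + 317/1000 → 151/250
merge 99/250 + 151/250 → 1
L = 183/1000 + 287/1000 + 317/1000 + 99/250 + 151/250 + 1 = 2787/1000 = 2.787 bits/symbol.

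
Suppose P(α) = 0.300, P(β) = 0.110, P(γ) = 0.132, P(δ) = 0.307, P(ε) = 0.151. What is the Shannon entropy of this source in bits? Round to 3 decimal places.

H = −Σ pᵢ log₂ pᵢ.
−0.300·log₂(0.300) = 0.5211
−0.110·log₂(0.110) = 0.3503
−0.132·log₂(0.132) = 0.3856
−0.307·log₂(0.307) = 0.5230
−0.151·log₂(0.151) = 0.4118
Sum ≈ 2.1919 → 2.192 bits.

2.192 bits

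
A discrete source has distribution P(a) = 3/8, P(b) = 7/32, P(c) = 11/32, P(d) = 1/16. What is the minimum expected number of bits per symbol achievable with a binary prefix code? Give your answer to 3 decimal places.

1.906 bits/symbol

Repeatedly combine the two least-probable nodes; the expected code length is the sum of the merged weights.
merge 1/16 + 7/32 → 9/32
merge 9/32 + 11/32 → 5/8
merge 3/8 + 5/8 → 1
L = 9/32 + 5/8 + 1 = 61/32 ≈ 1.906 bits/symbol.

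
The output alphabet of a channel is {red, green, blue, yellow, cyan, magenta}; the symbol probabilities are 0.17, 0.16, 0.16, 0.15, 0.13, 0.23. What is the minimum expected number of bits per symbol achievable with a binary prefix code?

Repeatedly combine the two least-probable nodes; the expected code length is the sum of the merged weights.
merge 13/100 + 3/20 → 7/25
merge 4/25 + 4/25 → 8/25
merge 17/100 + 23/100 → 2/5
merge 7/25 + 8/25 → 3/5
merge 2/5 + 3/5 → 1
L = 7/25 + 8/25 + 2/5 + 3/5 + 1 = 13/5 = 2.6 bits/symbol.

2.6 bits/symbol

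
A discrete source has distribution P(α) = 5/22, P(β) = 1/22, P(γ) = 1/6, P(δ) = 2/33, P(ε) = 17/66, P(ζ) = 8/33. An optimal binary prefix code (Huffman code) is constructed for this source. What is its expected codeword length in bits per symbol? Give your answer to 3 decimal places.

2.379 bits/symbol

Repeatedly combine the two least-probable nodes; the expected code length is the sum of the merged weights.
merge 1/22 + 2/33 → 7/66
merge 7/66 + 1/6 → 3/11
merge 5/22 + 8/33 → 31/66
merge 17/66 + 3/11 → 35/66
merge 31/66 + 35/66 → 1
L = 7/66 + 3/11 + 31/66 + 35/66 + 1 = 157/66 ≈ 2.379 bits/symbol.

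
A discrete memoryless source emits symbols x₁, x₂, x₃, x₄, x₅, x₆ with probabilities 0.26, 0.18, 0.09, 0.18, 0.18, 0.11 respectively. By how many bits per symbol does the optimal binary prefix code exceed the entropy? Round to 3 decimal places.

0.056 bits

Entropy H = −Σ p log₂ p ≈ 2.5042 bits.
Huffman merges: 9/100+11/100→1/5; 9/50+9/50→9/25; 9/50+1/5→19/50; 13/50+9/25→31/50; 19/50+31/50→1. L = 64/25 ≈ 2.5600.
L − H = 2.5600 − 2.5042 = 0.056 bits.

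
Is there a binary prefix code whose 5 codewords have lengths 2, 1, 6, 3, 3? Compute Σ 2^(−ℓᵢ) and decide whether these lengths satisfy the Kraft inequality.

1.015625; no

With common denominator 2^6 = 64: Σ 2^(−ℓᵢ) = 16/64 + 32/64 + 1/64 + 8/64 + 8/64 = 65/64 = 1.015625.
Kraft's inequality requires Σ ≤ 1; here Σ = 1.015625 > 1, so no such prefix code exists.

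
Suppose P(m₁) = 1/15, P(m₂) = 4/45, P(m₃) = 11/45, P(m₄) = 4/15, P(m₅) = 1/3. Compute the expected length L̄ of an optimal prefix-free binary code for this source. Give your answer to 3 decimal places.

2.156 bits/symbol

Repeatedly combine the two least-probable nodes; the expected code length is the sum of the merged weights.
merge 1/15 + 4/45 → 7/45
merge 7/45 + 11/45 → 2/5
merge 4/15 + 1/3 → 3/5
merge 2/5 + 3/5 → 1
L = 7/45 + 2/5 + 3/5 + 1 = 97/45 ≈ 2.156 bits/symbol.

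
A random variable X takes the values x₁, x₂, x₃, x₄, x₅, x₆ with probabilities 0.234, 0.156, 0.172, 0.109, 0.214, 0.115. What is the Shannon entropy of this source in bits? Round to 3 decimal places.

H = −Σ pᵢ log₂ pᵢ.
−0.234·log₂(0.234) = 0.4903
−0.156·log₂(0.156) = 0.4181
−0.172·log₂(0.172) = 0.4368
−0.109·log₂(0.109) = 0.3485
−0.214·log₂(0.214) = 0.4760
−0.115·log₂(0.115) = 0.3588
Sum ≈ 2.5286 → 2.529 bits.

2.529 bits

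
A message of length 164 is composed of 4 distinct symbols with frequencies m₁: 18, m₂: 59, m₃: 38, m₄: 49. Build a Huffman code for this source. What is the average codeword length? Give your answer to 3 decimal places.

1.982 bits/symbol

Probabilities are the counts divided by 164.
Repeatedly combine the two least-probable nodes; the expected code length is the sum of the merged weights.
merge 9/82 + 19/82 → 14/41
merge 49/164 + 14/41 → 105/164
merge 59/164 + 105/164 → 1
L = 14/41 + 105/164 + 1 = 325/164 ≈ 1.982 bits/symbol.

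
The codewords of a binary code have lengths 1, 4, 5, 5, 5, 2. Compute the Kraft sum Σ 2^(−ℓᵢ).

With common denominator 2^5 = 32: Σ 2^(−ℓᵢ) = 16/32 + 2/32 + 1/32 + 1/32 + 1/32 + 8/32 = 29/32 = 0.90625.

0.90625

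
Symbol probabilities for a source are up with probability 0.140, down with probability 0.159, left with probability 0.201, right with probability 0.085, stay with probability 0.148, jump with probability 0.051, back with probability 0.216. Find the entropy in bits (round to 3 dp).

2.691 bits

H = −Σ pᵢ log₂ pᵢ.
−0.140·log₂(0.140) = 0.3971
−0.159·log₂(0.159) = 0.4218
−0.201·log₂(0.201) = 0.4653
−0.085·log₂(0.085) = 0.3023
−0.148·log₂(0.148) = 0.4079
−0.051·log₂(0.051) = 0.2190
−0.216·log₂(0.216) = 0.4776
Sum ≈ 2.6909 → 2.691 bits.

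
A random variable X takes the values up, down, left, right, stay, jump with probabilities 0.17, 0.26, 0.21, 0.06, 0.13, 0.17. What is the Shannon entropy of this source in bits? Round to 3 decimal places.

H = −Σ pᵢ log₂ pᵢ.
−0.17·log₂(0.17) = 0.4346
−0.26·log₂(0.26) = 0.5053
−0.21·log₂(0.21) = 0.4728
−0.06·log₂(0.06) = 0.2435
−0.13·log₂(0.13) = 0.3826
−0.17·log₂(0.17) = 0.4346
Sum ≈ 2.4735 → 2.473 bits.

2.473 bits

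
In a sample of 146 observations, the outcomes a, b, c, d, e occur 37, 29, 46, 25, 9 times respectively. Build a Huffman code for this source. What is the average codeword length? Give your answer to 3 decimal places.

2.233 bits/symbol

Probabilities are the counts divided by 146.
Repeatedly combine the two least-probable nodes; the expected code length is the sum of the merged weights.
merge 9/146 + 25/146 → 17/73
merge 29/146 + 17/73 → 63/146
merge 37/146 + 23/73 → 83/146
merge 63/146 + 83/146 → 1
L = 17/73 + 63/146 + 83/146 + 1 = 163/73 ≈ 2.233 bits/symbol.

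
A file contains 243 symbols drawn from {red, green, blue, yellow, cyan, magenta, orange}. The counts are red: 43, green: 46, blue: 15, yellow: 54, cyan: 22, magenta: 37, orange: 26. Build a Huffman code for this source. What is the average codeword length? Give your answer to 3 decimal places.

Probabilities are the counts divided by 243.
Repeatedly combine the two least-probable nodes; the expected code length is the sum of the merged weights.
merge 5/81 + 22/243 → 37/243
merge 26/243 + 37/243 → 7/27
merge 37/243 + 43/243 → 80/243
merge 46/243 + 2/9 → 100/243
merge 7/27 + 80/243 → 143/243
merge 100/243 + 143/243 → 1
L = 37/243 + 7/27 + 80/243 + 100/243 + 143/243 + 1 = 74/27 ≈ 2.741 bits/symbol.

2.741 bits/symbol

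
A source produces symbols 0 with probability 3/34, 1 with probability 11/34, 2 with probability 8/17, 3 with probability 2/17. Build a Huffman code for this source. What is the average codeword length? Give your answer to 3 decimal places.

Repeatedly combine the two least-probable nodes; the expected code length is the sum of the merged weights.
merge 3/34 + 2/17 → 7/34
merge 7/34 + 11/34 → 9/17
merge 8/17 + 9/17 → 1
L = 7/34 + 9/17 + 1 = 59/34 ≈ 1.735 bits/symbol.

1.735 bits/symbol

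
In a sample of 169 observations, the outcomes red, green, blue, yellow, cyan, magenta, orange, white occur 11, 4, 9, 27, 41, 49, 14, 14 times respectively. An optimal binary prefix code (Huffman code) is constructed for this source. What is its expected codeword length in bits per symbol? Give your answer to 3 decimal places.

Probabilities are the counts divided by 169.
Repeatedly combine the two least-probable nodes; the expected code length is the sum of the merged weights.
merge 4/169 + 9/169 → 1/13
merge 11/169 + 1/13 → 24/169
merge 14/169 + 14/169 → 28/169
merge 24/169 + 27/169 → 51/169
merge 28/169 + 41/169 → 69/169
merge 49/169 + 51/169 → 100/169
merge 69/169 + 100/169 → 1
L = 1/13 + 24/169 + 28/169 + 51/169 + 69/169 + 100/169 + 1 = 454/169 ≈ 2.686 bits/symbol.

2.686 bits/symbol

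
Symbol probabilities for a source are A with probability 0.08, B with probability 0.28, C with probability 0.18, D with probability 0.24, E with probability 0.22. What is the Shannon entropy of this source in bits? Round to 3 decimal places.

H = −Σ pᵢ log₂ pᵢ.
−0.08·log₂(0.08) = 0.2915
−0.28·log₂(0.28) = 0.5142
−0.18·log₂(0.18) = 0.4453
−0.24·log₂(0.24) = 0.4941
−0.22·log₂(0.22) = 0.4806
Sum ≈ 2.2257 → 2.226 bits.

2.226 bits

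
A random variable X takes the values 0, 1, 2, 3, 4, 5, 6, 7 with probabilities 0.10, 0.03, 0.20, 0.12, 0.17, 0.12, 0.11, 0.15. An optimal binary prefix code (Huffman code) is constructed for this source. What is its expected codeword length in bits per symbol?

Repeatedly combine the two least-probable nodes; the expected code length is the sum of the merged weights.
merge 3/100 + 1/10 → 13/100
merge 11/100 + 3/25 → 23/100
merge 3/25 + 13/100 → 1/4
merge 3/20 + 17/100 → 8/25
merge 1/5 + 23/100 → 43/100
merge 1/4 + 8/25 → 57/100
merge 43/100 + 57/100 → 1
L = 13/100 + 23/100 + 1/4 + 8/25 + 43/100 + 57/100 + 1 = 293/100 = 2.93 bits/symbol.

2.93 bits/symbol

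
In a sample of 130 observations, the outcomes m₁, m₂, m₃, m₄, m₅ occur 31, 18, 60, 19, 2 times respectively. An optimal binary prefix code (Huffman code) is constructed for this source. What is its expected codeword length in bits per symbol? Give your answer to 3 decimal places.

Probabilities are the counts divided by 130.
Repeatedly combine the two least-probable nodes; the expected code length is the sum of the merged weights.
merge 1/65 + 9/65 → 2/13
merge 19/130 + 2/13 → 3/10
merge 31/130 + 3/10 → 7/13
merge 6/13 + 7/13 → 1
L = 2/13 + 3/10 + 7/13 + 1 = 259/130 ≈ 1.992 bits/symbol.

1.992 bits/symbol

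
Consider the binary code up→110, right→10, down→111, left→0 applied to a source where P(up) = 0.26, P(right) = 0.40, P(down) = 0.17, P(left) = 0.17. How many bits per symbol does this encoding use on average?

2.26 bits/symbol

L̄ = Σ pᵢ·ℓᵢ = 0.26·3 + 0.40·2 + 0.17·3 + 0.17·1 = 2.26 bits/symbol.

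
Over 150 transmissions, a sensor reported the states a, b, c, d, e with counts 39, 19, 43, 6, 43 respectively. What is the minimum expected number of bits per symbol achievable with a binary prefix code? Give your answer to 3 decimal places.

2.167 bits/symbol

Probabilities are the counts divided by 150.
Repeatedly combine the two least-probable nodes; the expected code length is the sum of the merged weights.
merge 1/25 + 19/150 → 1/6
merge 1/6 + 13/50 → 32/75
merge 43/150 + 43/150 → 43/75
merge 32/75 + 43/75 → 1
L = 1/6 + 32/75 + 43/75 + 1 = 13/6 ≈ 2.167 bits/symbol.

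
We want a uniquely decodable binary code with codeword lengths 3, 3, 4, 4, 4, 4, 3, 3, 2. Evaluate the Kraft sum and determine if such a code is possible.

1; yes

With common denominator 2^4 = 16: Σ 2^(−ℓᵢ) = 2/16 + 2/16 + 1/16 + 1/16 + 1/16 + 1/16 + 2/16 + 2/16 + 4/16 = 16/16 = 1.
Kraft's inequality requires Σ ≤ 1; here Σ = 1 ≤ 1, so such a prefix code exists.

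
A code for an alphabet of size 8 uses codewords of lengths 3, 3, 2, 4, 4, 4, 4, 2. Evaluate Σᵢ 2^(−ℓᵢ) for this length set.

1

With common denominator 2^4 = 16: Σ 2^(−ℓᵢ) = 2/16 + 2/16 + 4/16 + 1/16 + 1/16 + 1/16 + 1/16 + 4/16 = 16/16 = 1.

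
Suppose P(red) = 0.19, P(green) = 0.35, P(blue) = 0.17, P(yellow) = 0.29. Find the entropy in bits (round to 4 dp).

1.9378 bits

H = −Σ pᵢ log₂ pᵢ.
−0.19·log₂(0.19) = 0.4552
−0.35·log₂(0.35) = 0.5301
−0.17·log₂(0.17) = 0.4346
−0.29·log₂(0.29) = 0.5179
Sum ≈ 1.9378 → 1.9378 bits.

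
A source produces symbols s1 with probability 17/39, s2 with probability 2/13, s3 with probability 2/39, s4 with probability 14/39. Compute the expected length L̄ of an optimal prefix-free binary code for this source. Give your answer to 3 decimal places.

1.769 bits/symbol

Repeatedly combine the two least-probable nodes; the expected code length is the sum of the merged weights.
merge 2/39 + 2/13 → 8/39
merge 8/39 + 14/39 → 22/39
merge 17/39 + 22/39 → 1
L = 8/39 + 22/39 + 1 = 23/13 ≈ 1.769 bits/symbol.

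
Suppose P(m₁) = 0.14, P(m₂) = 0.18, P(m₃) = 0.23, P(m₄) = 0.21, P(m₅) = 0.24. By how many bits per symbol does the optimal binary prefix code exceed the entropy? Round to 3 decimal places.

Entropy H = −Σ p log₂ p ≈ 2.2970 bits.
Huffman merges: 7/50+9/50→8/25; 21/100+23/100→11/25; 6/25+8/25→14/25; 11/25+14/25→1. L = 58/25 ≈ 2.3200.
L − H = 2.3200 − 2.2970 = 0.023 bits.

0.023 bits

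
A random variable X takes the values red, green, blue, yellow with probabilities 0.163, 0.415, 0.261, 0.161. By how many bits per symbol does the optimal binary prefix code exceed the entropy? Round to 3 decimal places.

0.026 bits

Entropy H = −Σ p log₂ p ≈ 1.8831 bits.
Huffman merges: 161/1000+163/1000→81/250; 261/1000+81/250→117/200; 83/200+117/200→1. L = 1909/1000 ≈ 1.9090.
L − H = 1.9090 − 1.8831 = 0.026 bits.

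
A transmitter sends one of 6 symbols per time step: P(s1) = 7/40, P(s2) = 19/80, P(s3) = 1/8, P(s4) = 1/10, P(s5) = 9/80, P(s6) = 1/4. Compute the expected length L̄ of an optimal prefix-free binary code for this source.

Repeatedly combine the two least-probable nodes; the expected code length is the sum of the merged weights.
merge 1/10 + 9/80 → 17/80
merge 1/8 + 7/40 → 3/10
merge 17/80 + 19/80 → 9/20
merge 1/4 + 3/10 → 11/20
merge 9/20 + 11/20 → 1
L = 17/80 + 3/10 + 9/20 + 11/20 + 1 = 201/80 = 2.5125 bits/symbol.

2.5125 bits/symbol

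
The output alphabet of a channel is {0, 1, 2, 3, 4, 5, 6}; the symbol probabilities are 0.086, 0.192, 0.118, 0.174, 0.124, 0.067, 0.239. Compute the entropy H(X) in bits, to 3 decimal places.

2.693 bits

H = −Σ pᵢ log₂ pᵢ.
−0.086·log₂(0.086) = 0.3044
−0.192·log₂(0.192) = 0.4571
−0.118·log₂(0.118) = 0.3638
−0.174·log₂(0.174) = 0.4390
−0.124·log₂(0.124) = 0.3734
−0.067·log₂(0.067) = 0.2613
−0.239·log₂(0.239) = 0.4935
Sum ≈ 2.6925 → 2.693 bits.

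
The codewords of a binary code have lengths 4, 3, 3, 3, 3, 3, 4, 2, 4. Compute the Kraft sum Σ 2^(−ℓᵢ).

1.0625

With common denominator 2^4 = 16: Σ 2^(−ℓᵢ) = 1/16 + 2/16 + 2/16 + 2/16 + 2/16 + 2/16 + 1/16 + 4/16 + 1/16 = 17/16 = 1.0625.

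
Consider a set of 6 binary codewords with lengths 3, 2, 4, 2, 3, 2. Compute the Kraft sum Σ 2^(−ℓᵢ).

With common denominator 2^4 = 16: Σ 2^(−ℓᵢ) = 2/16 + 4/16 + 1/16 + 4/16 + 2/16 + 4/16 = 17/16 = 1.0625.

1.0625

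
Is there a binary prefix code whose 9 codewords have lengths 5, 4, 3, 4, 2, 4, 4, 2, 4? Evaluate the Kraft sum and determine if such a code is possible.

With common denominator 2^5 = 32: Σ 2^(−ℓᵢ) = 1/32 + 2/32 + 4/32 + 2/32 + 8/32 + 2/32 + 2/32 + 8/32 + 2/32 = 31/32 = 0.96875.
Kraft's inequality requires Σ ≤ 1; here Σ = 0.96875 ≤ 1, so such a prefix code exists.

0.96875; yes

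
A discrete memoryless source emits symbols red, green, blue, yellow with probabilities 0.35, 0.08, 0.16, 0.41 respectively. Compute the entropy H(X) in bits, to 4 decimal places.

1.7720 bits

H = −Σ pᵢ log₂ pᵢ.
−0.35·log₂(0.35) = 0.5301
−0.08·log₂(0.08) = 0.2915
−0.16·log₂(0.16) = 0.4230
−0.41·log₂(0.41) = 0.5274
Sum ≈ 1.7720 → 1.7720 bits.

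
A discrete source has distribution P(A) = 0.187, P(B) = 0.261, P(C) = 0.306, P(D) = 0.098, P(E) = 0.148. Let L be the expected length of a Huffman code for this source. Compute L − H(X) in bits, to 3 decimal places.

0.029 bits

Entropy H = −Σ p log₂ p ≈ 2.2172 bits.
Huffman merges: 49/500+37/250→123/500; 187/1000+123/500→433/1000; 261/1000+153/500→567/1000; 433/1000+567/1000→1. L = 1123/500 ≈ 2.2460.
L − H = 2.2460 − 2.2172 = 0.029 bits.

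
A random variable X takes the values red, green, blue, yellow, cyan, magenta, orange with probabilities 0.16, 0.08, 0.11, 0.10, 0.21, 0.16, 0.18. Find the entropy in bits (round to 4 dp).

H = −Σ pᵢ log₂ pᵢ.
−0.16·log₂(0.16) = 0.4230
−0.08·log₂(0.08) = 0.2915
−0.11·log₂(0.11) = 0.3503
−0.10·log₂(0.10) = 0.3322
−0.21·log₂(0.21) = 0.4728
−0.16·log₂(0.16) = 0.4230
−0.18·log₂(0.18) = 0.4453
Sum ≈ 2.7382 → 2.7382 bits.

2.7382 bits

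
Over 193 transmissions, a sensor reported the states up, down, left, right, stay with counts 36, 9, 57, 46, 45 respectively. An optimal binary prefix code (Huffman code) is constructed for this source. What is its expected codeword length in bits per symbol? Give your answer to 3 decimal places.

Probabilities are the counts divided by 193.
Repeatedly combine the two least-probable nodes; the expected code length is the sum of the merged weights.
merge 9/193 + 36/193 → 45/193
merge 45/193 + 45/193 → 90/193
merge 46/193 + 57/193 → 103/193
merge 90/193 + 103/193 → 1
L = 45/193 + 90/193 + 103/193 + 1 = 431/193 ≈ 2.233 bits/symbol.

2.233 bits/symbol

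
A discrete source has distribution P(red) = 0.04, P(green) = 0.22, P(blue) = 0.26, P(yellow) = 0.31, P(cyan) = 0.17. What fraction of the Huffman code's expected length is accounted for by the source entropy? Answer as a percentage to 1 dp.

Entropy H = −Σ p log₂ p ≈ 2.1300 bits.
Huffman merges: 1/25+17/100→21/100; 21/100+11/50→43/100; 13/50+31/100→57/100; 43/100+57/100→1. L = 221/100 ≈ 2.2100.
Efficiency = H/L = 2.1300/2.2100 = 96.4%.

96.4%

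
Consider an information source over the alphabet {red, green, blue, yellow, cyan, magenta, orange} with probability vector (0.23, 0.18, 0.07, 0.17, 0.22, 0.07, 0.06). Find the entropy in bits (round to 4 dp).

H = −Σ pᵢ log₂ pᵢ.
−0.23·log₂(0.23) = 0.4877
−0.18·log₂(0.18) = 0.4453
−0.07·log₂(0.07) = 0.2686
−0.17·log₂(0.17) = 0.4346
−0.22·log₂(0.22) = 0.4806
−0.07·log₂(0.07) = 0.2686
−0.06·log₂(0.06) = 0.2435
Sum ≈ 2.6288 → 2.6288 bits.

2.6288 bits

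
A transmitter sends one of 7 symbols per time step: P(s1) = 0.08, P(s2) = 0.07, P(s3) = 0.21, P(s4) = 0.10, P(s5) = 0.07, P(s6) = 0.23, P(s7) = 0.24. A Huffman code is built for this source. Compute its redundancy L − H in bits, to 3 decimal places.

Entropy H = −Σ p log₂ p ≈ 2.6154 bits.
Huffman merges: 7/100+7/100→7/50; 2/25+1/10→9/50; 7/50+9/50→8/25; 21/100+23/100→11/25; 6/25+8/25→14/25; 11/25+14/25→1. L = 66/25 ≈ 2.6400.
L − H = 2.6400 − 2.6154 = 0.025 bits.

0.025 bits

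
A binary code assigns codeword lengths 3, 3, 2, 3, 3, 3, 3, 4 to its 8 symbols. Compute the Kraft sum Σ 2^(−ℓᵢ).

With common denominator 2^4 = 16: Σ 2^(−ℓᵢ) = 2/16 + 2/16 + 4/16 + 2/16 + 2/16 + 2/16 + 2/16 + 1/16 = 17/16 = 1.0625.

1.0625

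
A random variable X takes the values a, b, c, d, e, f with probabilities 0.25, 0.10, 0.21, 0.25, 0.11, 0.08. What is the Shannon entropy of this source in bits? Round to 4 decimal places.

H = −Σ pᵢ log₂ pᵢ.
−0.25·log₂(0.25) = 0.5000
−0.10·log₂(0.10) = 0.3322
−0.21·log₂(0.21) = 0.4728
−0.25·log₂(0.25) = 0.5000
−0.11·log₂(0.11) = 0.3503
−0.08·log₂(0.08) = 0.2915
Sum ≈ 2.4468 → 2.4468 bits.

2.4468 bits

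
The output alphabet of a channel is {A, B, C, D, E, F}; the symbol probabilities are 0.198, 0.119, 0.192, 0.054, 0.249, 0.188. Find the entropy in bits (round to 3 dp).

2.465 bits

H = −Σ pᵢ log₂ pᵢ.
−0.198·log₂(0.198) = 0.4626
−0.119·log₂(0.119) = 0.3654
−0.192·log₂(0.192) = 0.4571
−0.054·log₂(0.054) = 0.2274
−0.249·log₂(0.249) = 0.4994
−0.188·log₂(0.188) = 0.4533
Sum ≈ 2.4653 → 2.465 bits.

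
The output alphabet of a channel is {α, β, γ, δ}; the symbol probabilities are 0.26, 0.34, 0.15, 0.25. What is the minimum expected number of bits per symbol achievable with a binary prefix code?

Repeatedly combine the two least-probable nodes; the expected code length is the sum of the merged weights.
merge 3/20 + 1/4 → 2/5
merge 13/50 + 17/50 → 3/5
merge 2/5 + 3/5 → 1
L = 2/5 + 3/5 + 1 = 2 bits/symbol.

2 bits/symbol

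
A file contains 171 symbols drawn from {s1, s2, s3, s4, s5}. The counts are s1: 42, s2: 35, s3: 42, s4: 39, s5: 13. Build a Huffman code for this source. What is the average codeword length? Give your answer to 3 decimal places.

2.281 bits/symbol

Probabilities are the counts divided by 171.
Repeatedly combine the two least-probable nodes; the expected code length is the sum of the merged weights.
merge 13/171 + 35/171 → 16/57
merge 13/57 + 14/57 → 9/19
merge 14/57 + 16/57 → 10/19
merge 9/19 + 10/19 → 1
L = 16/57 + 9/19 + 10/19 + 1 = 130/57 ≈ 2.281 bits/symbol.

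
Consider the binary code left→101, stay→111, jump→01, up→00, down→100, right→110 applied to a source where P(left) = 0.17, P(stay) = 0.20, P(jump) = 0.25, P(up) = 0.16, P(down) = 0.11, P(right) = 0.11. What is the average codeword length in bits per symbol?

L̄ = Σ pᵢ·ℓᵢ = 0.17·3 + 0.20·3 + 0.25·2 + 0.16·2 + 0.11·3 + 0.11·3 = 2.59 bits/symbol.

2.59 bits/symbol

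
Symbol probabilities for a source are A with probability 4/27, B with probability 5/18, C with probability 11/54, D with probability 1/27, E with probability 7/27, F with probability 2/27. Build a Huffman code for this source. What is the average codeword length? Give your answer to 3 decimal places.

Repeatedly combine the two least-probable nodes; the expected code length is the sum of the merged weights.
merge 1/27 + 2/27 → 1/9
merge 1/9 + 4/27 → 7/27
merge 11/54 + 7/27 → 25/54
merge 7/27 + 5/18 → 29/54
merge 25/54 + 29/54 → 1
L = 1/9 + 7/27 + 25/54 + 29/54 + 1 = 64/27 ≈ 2.370 bits/symbol.

2.370 bits/symbol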